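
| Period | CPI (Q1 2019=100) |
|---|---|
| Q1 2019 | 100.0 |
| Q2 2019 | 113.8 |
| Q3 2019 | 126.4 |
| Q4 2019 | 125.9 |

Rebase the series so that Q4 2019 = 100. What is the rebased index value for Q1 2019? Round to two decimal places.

Rebased(Q1 2019) = 100.0 / 125.9 × 100 = 79.4281

79.43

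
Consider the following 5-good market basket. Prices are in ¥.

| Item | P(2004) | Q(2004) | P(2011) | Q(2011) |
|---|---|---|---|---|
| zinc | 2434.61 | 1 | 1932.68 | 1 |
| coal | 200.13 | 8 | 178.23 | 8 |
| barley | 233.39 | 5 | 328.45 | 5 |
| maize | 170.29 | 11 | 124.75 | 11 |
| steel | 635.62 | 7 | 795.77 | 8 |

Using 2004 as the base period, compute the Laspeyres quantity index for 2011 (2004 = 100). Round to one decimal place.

105.5

Laspeyres quantity index uses base-period prices as weights.
ΣP(2004)·Q(2011) = 2434.61×1 + 200.13×8 + 233.39×5 + 170.29×11 + 635.62×8 = 2434.61 + 1601.04 + 1166.95 + 1873.19 + 5084.96 = 12160.75
ΣP(2004)·Q(2004) = 2434.61×1 + 200.13×8 + 233.39×5 + 170.29×11 + 635.62×7 = 2434.61 + 1601.04 + 1166.95 + 1873.19 + 4449.34 = 11525.13
Index = 12160.75 / 11525.13 × 100 = 105.5151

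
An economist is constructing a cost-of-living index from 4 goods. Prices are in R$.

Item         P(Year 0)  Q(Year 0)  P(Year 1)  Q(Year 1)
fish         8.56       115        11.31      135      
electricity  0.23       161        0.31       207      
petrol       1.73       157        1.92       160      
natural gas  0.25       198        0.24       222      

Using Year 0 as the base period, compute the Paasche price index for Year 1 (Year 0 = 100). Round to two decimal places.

127.09

Paasche price index uses current-period quantities as weights.
ΣP(Year 1)·Q(Year 1) = 11.31×135 + 0.31×207 + 1.92×160 + 0.24×222 = 1526.85 + 64.17 + 307.2 + 53.28 = 1951.5
ΣP(Year 0)·Q(Year 1) = 8.56×135 + 0.23×207 + 1.73×160 + 0.25×222 = 1155.6 + 47.61 + 276.8 + 55.5 = 1535.51
Index = 1951.5 / 1535.51 × 100 = 127.0913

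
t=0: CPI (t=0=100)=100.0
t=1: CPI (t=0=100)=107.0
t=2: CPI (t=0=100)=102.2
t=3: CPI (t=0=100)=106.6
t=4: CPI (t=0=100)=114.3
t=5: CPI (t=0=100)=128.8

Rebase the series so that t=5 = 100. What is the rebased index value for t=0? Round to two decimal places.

77.64

Rebased(t=0) = 100.0 / 128.8 × 100 = 77.6398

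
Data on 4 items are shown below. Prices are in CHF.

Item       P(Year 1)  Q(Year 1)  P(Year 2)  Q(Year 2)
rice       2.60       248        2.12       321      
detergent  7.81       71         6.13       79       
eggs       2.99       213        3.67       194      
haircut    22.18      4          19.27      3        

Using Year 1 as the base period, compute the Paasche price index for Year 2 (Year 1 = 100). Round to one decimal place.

Paasche price index uses current-period quantities as weights.
ΣP(Year 2)·Q(Year 2) = 2.12×321 + 6.13×79 + 3.67×194 + 19.27×3 = 680.52 + 484.27 + 711.98 + 57.81 = 1934.58
ΣP(Year 1)·Q(Year 2) = 2.60×321 + 7.81×79 + 2.99×194 + 22.18×3 = 834.6 + 616.99 + 580.06 + 66.54 = 2098.19
Index = 1934.58 / 2098.19 × 100 = 92.2023

92.2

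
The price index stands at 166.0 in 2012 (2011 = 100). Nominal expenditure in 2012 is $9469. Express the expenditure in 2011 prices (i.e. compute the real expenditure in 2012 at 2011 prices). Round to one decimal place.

Real = Nominal ÷ (Index/100) = 9469 ÷ (166.0/100)
     = 9469 ÷ 1.660 = 5704.2169

5704.2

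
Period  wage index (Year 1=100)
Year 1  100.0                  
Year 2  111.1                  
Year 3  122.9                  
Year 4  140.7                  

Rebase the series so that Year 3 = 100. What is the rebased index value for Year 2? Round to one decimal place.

Rebased(Year 2) = 111.1 / 122.9 × 100 = 90.3987

90.4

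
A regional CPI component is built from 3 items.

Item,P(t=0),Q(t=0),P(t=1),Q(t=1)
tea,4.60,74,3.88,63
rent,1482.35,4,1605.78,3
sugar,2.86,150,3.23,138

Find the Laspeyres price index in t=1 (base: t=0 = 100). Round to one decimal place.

Laspeyres price index uses base-period quantities as weights.
ΣP(t=1)·Q(t=0) = 3.88×74 + 1605.78×4 + 3.23×150 = 287.12 + 6423.12 + 484.5 = 7194.74
ΣP(t=0)·Q(t=0) = 4.60×74 + 1482.35×4 + 2.86×150 = 340.4 + 5929.4 + 429 = 6698.8
Index = 7194.74 / 6698.8 × 100 = 107.4034

107.4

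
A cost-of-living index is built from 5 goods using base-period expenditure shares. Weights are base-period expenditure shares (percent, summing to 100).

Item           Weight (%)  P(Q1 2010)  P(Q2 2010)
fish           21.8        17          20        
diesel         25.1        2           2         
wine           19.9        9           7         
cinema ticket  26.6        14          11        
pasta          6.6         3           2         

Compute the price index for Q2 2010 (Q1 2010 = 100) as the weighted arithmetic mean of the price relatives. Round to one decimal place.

fish: 21.8 × (20/17) = 21.8 × 1.176471 = 25.6471
diesel: 25.1 × (2/2) = 25.1 × 1.000000 = 25.1000
wine: 19.9 × (7/9) = 19.9 × 0.777778 = 15.4778
cinema ticket: 26.6 × (11/14) = 26.6 × 0.785714 = 20.9000
pasta: 6.6 × (2/3) = 6.6 × 0.666667 = 4.4000
Index = Σ wᵢ·(p₁ᵢ/p₀ᵢ) = 25.6471 + 25.1000 + 15.4778 + 20.9000 + 4.4000 = 91.5248

91.5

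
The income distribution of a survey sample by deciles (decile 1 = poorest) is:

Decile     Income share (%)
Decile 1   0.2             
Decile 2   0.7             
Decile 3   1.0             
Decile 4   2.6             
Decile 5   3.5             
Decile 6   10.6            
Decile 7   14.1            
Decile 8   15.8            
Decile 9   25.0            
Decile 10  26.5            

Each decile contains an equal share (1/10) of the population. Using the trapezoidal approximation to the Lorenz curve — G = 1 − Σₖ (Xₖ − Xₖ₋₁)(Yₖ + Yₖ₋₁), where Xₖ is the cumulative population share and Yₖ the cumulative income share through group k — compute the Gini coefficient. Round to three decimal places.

0.522

Cumulative income shares Yₖ: 0.0020, 0.0090, 0.0190, 0.0450, 0.0800, 0.1860, 0.3270, 0.4850, 0.7350, 1.0000
Σ (Xₖ−Xₖ₋₁)(Yₖ+Yₖ₋₁) = (1/10)(0.0020+0.0000) + (1/10)(0.0090+0.0020) + (1/10)(0.0190+0.0090) + (1/10)(0.0450+0.0190) + (1/10)(0.0800+0.0450) + (1/10)(0.1860+0.0800) + (1/10)(0.3270+0.1860) + (1/10)(0.4850+0.3270) + (1/10)(0.7350+0.4850) + (1/10)(1.0000+0.7350)
  = 0.0002 + 0.0011 + 0.0028 + 0.0064 + 0.0125 + 0.0266 + 0.0513 + 0.0812 + 0.1220 + 0.1735 = 0.4776
G = 1 − 0.4776 = 0.5224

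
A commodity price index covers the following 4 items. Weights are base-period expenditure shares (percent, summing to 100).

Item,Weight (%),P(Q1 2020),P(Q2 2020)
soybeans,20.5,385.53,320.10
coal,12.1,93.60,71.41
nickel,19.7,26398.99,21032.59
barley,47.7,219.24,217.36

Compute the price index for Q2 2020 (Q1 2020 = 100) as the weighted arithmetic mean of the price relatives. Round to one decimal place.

89.2

soybeans: 20.5 × (320.10/385.53) = 20.5 × 0.830286 = 17.0209
coal: 12.1 × (71.41/93.60) = 12.1 × 0.762927 = 9.2314
nickel: 19.7 × (21032.59/26398.99) = 19.7 × 0.796719 = 15.6954
barley: 47.7 × (217.36/219.24) = 47.7 × 0.991425 = 47.2910
Index = Σ wᵢ·(p₁ᵢ/p₀ᵢ) = 17.0209 + 9.2314 + 15.6954 + 47.2910 = 89.2386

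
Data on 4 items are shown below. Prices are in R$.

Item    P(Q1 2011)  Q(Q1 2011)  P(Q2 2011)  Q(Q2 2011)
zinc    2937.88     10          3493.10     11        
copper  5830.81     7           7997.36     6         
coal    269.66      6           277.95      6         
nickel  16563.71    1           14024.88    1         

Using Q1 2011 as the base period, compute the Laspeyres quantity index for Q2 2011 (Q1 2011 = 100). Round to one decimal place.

Laspeyres quantity index uses base-period prices as weights.
ΣP(Q1 2011)·Q(Q2 2011) = 2937.88×11 + 5830.81×6 + 269.66×6 + 16563.71×1 = 32316.68 + 34984.86 + 1617.96 + 16563.71 = 85483.21
ΣP(Q1 2011)·Q(Q1 2011) = 2937.88×10 + 5830.81×7 + 269.66×6 + 16563.71×1 = 29378.8 + 40815.67 + 1617.96 + 16563.71 = 88376.14
Index = 85483.21 / 88376.14 × 100 = 96.7266

96.7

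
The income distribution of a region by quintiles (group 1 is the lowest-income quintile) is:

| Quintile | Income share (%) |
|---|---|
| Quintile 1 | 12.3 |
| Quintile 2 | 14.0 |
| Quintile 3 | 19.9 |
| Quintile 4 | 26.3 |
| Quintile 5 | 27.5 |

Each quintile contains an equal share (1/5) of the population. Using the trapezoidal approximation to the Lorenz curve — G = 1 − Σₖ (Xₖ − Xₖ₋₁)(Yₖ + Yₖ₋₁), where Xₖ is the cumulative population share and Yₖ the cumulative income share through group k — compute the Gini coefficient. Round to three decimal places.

0.171

Cumulative income shares Yₖ: 0.1230, 0.2630, 0.4620, 0.7250, 1.0000
Σ (Xₖ−Xₖ₋₁)(Yₖ+Yₖ₋₁) = (1/5)(0.1230+0.0000) + (1/5)(0.2630+0.1230) + (1/5)(0.4620+0.2630) + (1/5)(0.7250+0.4620) + (1/5)(1.0000+0.7250)
  = 0.0246 + 0.0772 + 0.1450 + 0.2374 + 0.3450 = 0.8292
G = 1 − 0.8292 = 0.1708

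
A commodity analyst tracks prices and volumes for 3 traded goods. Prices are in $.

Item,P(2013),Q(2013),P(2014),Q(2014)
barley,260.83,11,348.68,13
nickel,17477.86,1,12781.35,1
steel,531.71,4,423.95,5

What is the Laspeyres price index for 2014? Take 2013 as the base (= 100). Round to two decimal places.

81.48

Laspeyres price index uses base-period quantities as weights.
ΣP(2014)·Q(2013) = 348.68×11 + 12781.35×1 + 423.95×4 = 3835.48 + 12781.35 + 1695.8 = 18312.63
ΣP(2013)·Q(2013) = 260.83×11 + 17477.86×1 + 531.71×4 = 2869.13 + 17477.86 + 2126.84 = 22473.83
Index = 18312.63 / 22473.83 × 100 = 81.4842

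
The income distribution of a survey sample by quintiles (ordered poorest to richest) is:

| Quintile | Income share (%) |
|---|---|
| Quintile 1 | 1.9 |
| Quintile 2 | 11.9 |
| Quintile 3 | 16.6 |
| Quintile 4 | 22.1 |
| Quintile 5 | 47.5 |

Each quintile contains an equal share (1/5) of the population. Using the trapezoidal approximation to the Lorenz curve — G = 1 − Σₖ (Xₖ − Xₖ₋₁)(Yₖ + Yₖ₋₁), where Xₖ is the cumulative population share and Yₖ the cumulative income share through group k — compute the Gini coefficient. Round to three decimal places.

Cumulative income shares Yₖ: 0.0190, 0.1380, 0.3040, 0.5250, 1.0000
Σ (Xₖ−Xₖ₋₁)(Yₖ+Yₖ₋₁) = (1/5)(0.0190+0.0000) + (1/5)(0.1380+0.0190) + (1/5)(0.3040+0.1380) + (1/5)(0.5250+0.3040) + (1/5)(1.0000+0.5250)
  = 0.0038 + 0.0314 + 0.0884 + 0.1658 + 0.3050 = 0.5944
G = 1 − 0.5944 = 0.4056

0.406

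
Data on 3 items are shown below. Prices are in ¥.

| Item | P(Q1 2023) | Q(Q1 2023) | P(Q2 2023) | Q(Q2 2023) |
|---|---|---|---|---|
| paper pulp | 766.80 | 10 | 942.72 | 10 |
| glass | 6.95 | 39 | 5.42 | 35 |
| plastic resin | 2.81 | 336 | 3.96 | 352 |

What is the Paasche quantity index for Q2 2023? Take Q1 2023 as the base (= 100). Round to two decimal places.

Paasche quantity index uses current-period prices as weights.
ΣP(Q2 2023)·Q(Q2 2023) = 942.72×10 + 5.42×35 + 3.96×352 = 9427.2 + 189.7 + 1393.92 = 11010.82
ΣP(Q2 2023)·Q(Q1 2023) = 942.72×10 + 5.42×39 + 3.96×336 = 9427.2 + 211.38 + 1330.56 = 10969.14
Index = 11010.82 / 10969.14 × 100 = 100.3800

100.38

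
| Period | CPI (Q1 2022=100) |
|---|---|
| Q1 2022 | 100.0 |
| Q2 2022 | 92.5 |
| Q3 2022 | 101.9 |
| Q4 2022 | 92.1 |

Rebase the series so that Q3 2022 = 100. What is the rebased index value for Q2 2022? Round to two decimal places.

90.78

Rebased(Q2 2022) = 92.5 / 101.9 × 100 = 90.7753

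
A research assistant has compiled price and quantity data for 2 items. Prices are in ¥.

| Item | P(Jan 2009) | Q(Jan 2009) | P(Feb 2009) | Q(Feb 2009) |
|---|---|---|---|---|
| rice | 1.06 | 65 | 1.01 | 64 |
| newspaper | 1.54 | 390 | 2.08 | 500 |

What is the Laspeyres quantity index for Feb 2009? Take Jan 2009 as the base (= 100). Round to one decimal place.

125.1

Laspeyres quantity index uses base-period prices as weights.
ΣP(Jan 2009)·Q(Feb 2009) = 1.06×64 + 1.54×500 = 67.84 + 770 = 837.84
ΣP(Jan 2009)·Q(Jan 2009) = 1.06×65 + 1.54×390 = 68.9 + 600.6 = 669.5
Index = 837.84 / 669.5 × 100 = 125.1441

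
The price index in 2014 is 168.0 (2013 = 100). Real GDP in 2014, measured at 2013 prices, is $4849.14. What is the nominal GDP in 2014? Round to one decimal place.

8146.6

Nominal = Real × (Index/100) = 4849.14 × (168.0/100)
        = 4849.14 × 1.680 = 8146.5552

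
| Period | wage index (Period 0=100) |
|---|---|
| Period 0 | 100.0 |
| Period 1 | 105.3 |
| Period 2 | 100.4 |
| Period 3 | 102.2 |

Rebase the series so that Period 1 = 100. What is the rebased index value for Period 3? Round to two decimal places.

Rebased(Period 3) = 102.2 / 105.3 × 100 = 97.0560

97.06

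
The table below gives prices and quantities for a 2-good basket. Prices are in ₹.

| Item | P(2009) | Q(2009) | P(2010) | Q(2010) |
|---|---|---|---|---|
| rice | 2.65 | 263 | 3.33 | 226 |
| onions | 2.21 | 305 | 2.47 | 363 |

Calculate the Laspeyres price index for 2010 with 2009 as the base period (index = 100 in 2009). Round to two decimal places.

118.83

Laspeyres price index uses base-period quantities as weights.
ΣP(2010)·Q(2009) = 3.33×263 + 2.47×305 = 875.79 + 753.35 = 1629.14
ΣP(2009)·Q(2009) = 2.65×263 + 2.21×305 = 696.95 + 674.05 = 1371
Index = 1629.14 / 1371 × 100 = 118.8286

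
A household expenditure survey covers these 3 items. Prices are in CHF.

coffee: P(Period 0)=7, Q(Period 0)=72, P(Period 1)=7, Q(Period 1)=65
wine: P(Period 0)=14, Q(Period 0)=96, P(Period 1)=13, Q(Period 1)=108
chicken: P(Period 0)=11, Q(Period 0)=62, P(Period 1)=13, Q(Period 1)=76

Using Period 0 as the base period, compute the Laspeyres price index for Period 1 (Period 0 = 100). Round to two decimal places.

Laspeyres price index uses base-period quantities as weights.
ΣP(Period 1)·Q(Period 0) = 7×72 + 13×96 + 13×62 = 504 + 1248 + 806 = 2558
ΣP(Period 0)·Q(Period 0) = 7×72 + 14×96 + 11×62 = 504 + 1344 + 682 = 2530
Index = 2558 / 2530 × 100 = 101.1067

101.11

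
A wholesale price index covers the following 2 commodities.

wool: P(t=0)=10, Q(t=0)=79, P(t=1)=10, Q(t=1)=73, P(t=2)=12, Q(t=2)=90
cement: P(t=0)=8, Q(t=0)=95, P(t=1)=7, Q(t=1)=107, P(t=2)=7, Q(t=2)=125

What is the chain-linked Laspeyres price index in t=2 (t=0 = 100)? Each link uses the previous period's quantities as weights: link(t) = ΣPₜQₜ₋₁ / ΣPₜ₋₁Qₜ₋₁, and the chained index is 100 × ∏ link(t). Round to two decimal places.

103.14

Link t=0→t=1:
ΣP(t=1)Q(t=0) = 10×79 + 7×95 = 790 + 665 = 1455
ΣP(t=0)Q(t=0) = 10×79 + 8×95 = 790 + 760 = 1550
link = 1455/1550 = 0.938710
Link t=1→t=2:
ΣP(t=2)Q(t=1) = 12×73 + 7×107 = 876 + 749 = 1625
ΣP(t=1)Q(t=1) = 10×73 + 7×107 = 730 + 749 = 1479
link = 1625/1479 = 1.098715
Chained index = 100 × 0.938710 × 1.098715 = 103.1375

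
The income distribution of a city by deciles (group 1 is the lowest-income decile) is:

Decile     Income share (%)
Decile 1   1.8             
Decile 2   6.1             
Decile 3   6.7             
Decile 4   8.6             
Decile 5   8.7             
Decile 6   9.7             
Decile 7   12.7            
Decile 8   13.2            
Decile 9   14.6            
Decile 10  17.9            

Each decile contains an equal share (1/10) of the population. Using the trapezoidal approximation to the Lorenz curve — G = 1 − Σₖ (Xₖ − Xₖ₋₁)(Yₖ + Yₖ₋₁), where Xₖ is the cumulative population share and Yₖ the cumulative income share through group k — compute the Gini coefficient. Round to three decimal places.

Cumulative income shares Yₖ: 0.0180, 0.0790, 0.1460, 0.2320, 0.3190, 0.4160, 0.5430, 0.6750, 0.8210, 1.0000
Σ (Xₖ−Xₖ₋₁)(Yₖ+Yₖ₋₁) = (1/10)(0.0180+0.0000) + (1/10)(0.0790+0.0180) + (1/10)(0.1460+0.0790) + (1/10)(0.2320+0.1460) + (1/10)(0.3190+0.2320) + (1/10)(0.4160+0.3190) + (1/10)(0.5430+0.4160) + (1/10)(0.6750+0.5430) + (1/10)(0.8210+0.6750) + (1/10)(1.0000+0.8210)
  = 0.0018 + 0.0097 + 0.0225 + 0.0378 + 0.0551 + 0.0735 + 0.0959 + 0.1218 + 0.1496 + 0.1821 = 0.7498
G = 1 − 0.7498 = 0.2502

0.250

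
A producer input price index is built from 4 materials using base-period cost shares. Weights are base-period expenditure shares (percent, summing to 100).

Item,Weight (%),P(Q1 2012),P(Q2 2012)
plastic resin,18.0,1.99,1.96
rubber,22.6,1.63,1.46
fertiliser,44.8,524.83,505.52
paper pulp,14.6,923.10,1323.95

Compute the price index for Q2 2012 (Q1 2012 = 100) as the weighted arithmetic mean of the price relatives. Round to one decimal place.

plastic resin: 18.0 × (1.96/1.99) = 18.0 × 0.984925 = 17.7286
rubber: 22.6 × (1.46/1.63) = 22.6 × 0.895706 = 20.2429
fertiliser: 44.8 × (505.52/524.83) = 44.8 × 0.963207 = 43.1517
paper pulp: 14.6 × (1323.95/923.10) = 14.6 × 1.434243 = 20.9400
Index = Σ wᵢ·(p₁ᵢ/p₀ᵢ) = 17.7286 + 20.2429 + 43.1517 + 20.9400 = 102.0632

102.1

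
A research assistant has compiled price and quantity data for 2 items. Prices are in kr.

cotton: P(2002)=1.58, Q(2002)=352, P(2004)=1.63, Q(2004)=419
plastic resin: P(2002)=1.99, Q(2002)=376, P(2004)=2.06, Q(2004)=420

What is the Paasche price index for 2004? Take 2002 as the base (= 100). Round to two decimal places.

Paasche price index uses current-period quantities as weights.
ΣP(2004)·Q(2004) = 1.63×419 + 2.06×420 = 682.97 + 865.2 = 1548.17
ΣP(2002)·Q(2004) = 1.58×419 + 1.99×420 = 662.02 + 835.8 = 1497.82
Index = 1548.17 / 1497.82 × 100 = 103.3616

103.36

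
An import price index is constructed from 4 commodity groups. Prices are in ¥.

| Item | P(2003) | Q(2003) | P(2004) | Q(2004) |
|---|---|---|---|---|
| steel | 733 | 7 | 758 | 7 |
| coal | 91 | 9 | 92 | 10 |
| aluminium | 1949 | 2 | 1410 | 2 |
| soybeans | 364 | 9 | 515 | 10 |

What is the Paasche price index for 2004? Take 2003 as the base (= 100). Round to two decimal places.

104.54

Paasche price index uses current-period quantities as weights.
ΣP(2004)·Q(2004) = 758×7 + 92×10 + 1410×2 + 515×10 = 5306 + 920 + 2820 + 5150 = 14196
ΣP(2003)·Q(2004) = 733×7 + 91×10 + 1949×2 + 364×10 = 5131 + 910 + 3898 + 3640 = 13579
Index = 14196 / 13579 × 100 = 104.5438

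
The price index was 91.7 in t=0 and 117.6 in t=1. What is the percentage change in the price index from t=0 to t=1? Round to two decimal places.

28.24%

Change = (117.6 − 91.7) / 91.7 × 100
       = 25.9 / 91.7 × 100 = 28.2443%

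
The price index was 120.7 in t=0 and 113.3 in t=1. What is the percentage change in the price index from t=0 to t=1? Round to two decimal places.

-6.13%

Change = (113.3 − 120.7) / 120.7 × 100
       = -7.4 / 120.7 × 100 = -6.1309%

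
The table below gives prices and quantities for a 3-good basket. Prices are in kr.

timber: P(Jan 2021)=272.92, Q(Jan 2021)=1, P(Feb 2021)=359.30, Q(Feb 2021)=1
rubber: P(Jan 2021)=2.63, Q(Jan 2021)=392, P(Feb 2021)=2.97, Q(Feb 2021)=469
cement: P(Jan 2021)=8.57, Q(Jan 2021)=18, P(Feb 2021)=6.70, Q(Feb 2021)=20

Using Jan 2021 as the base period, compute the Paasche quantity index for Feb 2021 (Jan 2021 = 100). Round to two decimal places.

114.72

Paasche quantity index uses current-period prices as weights.
ΣP(Feb 2021)·Q(Feb 2021) = 359.30×1 + 2.97×469 + 6.70×20 = 359.3 + 1392.93 + 134 = 1886.23
ΣP(Feb 2021)·Q(Jan 2021) = 359.30×1 + 2.97×392 + 6.70×18 = 359.3 + 1164.24 + 120.6 = 1644.14
Index = 1886.23 / 1644.14 × 100 = 114.7244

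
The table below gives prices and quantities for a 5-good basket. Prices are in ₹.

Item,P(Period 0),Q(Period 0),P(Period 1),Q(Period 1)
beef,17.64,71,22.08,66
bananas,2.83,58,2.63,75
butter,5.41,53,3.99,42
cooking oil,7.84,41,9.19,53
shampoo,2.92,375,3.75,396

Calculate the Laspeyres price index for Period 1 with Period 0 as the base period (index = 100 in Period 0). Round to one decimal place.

Laspeyres price index uses base-period quantities as weights.
ΣP(Period 1)·Q(Period 0) = 22.08×71 + 2.63×58 + 3.99×53 + 9.19×41 + 3.75×375 = 1567.68 + 152.54 + 211.47 + 376.79 + 1406.25 = 3714.73
ΣP(Period 0)·Q(Period 0) = 17.64×71 + 2.83×58 + 5.41×53 + 7.84×41 + 2.92×375 = 1252.44 + 164.14 + 286.73 + 321.44 + 1095 = 3119.75
Index = 3714.73 / 3119.75 × 100 = 119.0714

119.1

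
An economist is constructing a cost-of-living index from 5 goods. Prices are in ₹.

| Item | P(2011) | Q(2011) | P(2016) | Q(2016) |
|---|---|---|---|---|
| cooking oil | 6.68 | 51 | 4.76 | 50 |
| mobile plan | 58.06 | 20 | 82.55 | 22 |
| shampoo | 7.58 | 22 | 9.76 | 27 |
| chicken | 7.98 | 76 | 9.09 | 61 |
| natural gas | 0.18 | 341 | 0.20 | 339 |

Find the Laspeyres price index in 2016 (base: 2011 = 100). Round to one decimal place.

122.7

Laspeyres price index uses base-period quantities as weights.
ΣP(2016)·Q(2011) = 4.76×51 + 82.55×20 + 9.76×22 + 9.09×76 + 0.20×341 = 242.76 + 1651 + 214.72 + 690.84 + 68.2 = 2867.52
ΣP(2011)·Q(2011) = 6.68×51 + 58.06×20 + 7.58×22 + 7.98×76 + 0.18×341 = 340.68 + 1161.2 + 166.76 + 606.48 + 61.38 = 2336.5
Index = 2867.52 / 2336.5 × 100 = 122.7272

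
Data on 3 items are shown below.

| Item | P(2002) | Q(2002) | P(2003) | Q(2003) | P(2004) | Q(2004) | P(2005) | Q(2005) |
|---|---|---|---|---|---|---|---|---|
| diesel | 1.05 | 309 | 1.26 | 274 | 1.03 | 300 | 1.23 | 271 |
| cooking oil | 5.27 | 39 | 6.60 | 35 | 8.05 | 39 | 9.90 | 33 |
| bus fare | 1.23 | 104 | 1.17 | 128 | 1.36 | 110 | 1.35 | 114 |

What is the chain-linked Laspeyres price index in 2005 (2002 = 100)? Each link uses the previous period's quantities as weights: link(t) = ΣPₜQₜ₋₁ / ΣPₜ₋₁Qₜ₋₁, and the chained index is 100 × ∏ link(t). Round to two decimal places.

138.88

Link 2002→2003:
ΣP(2003)Q(2002) = 1.26×309 + 6.60×39 + 1.17×104 = 389.34 + 257.4 + 121.68 = 768.42
ΣP(2002)Q(2002) = 1.05×309 + 5.27×39 + 1.23×104 = 324.45 + 205.53 + 127.92 = 657.9
link = 768.42/657.9 = 1.167989
Link 2003→2004:
ΣP(2004)Q(2003) = 1.03×274 + 8.05×35 + 1.36×128 = 282.22 + 281.75 + 174.08 = 738.05
ΣP(2003)Q(2003) = 1.26×274 + 6.60×35 + 1.17×128 = 345.24 + 231 + 149.76 = 726
link = 738.05/726 = 1.016598
Link 2004→2005:
ΣP(2005)Q(2004) = 1.23×300 + 9.90×39 + 1.35×110 = 369 + 386.1 + 148.5 = 903.6
ΣP(2004)Q(2004) = 1.03×300 + 8.05×39 + 1.36×110 = 309 + 313.95 + 149.6 = 772.55
link = 903.6/772.55 = 1.169633
Chained index = 100 × 1.167989 × 1.016598 × 1.169633 = 138.8793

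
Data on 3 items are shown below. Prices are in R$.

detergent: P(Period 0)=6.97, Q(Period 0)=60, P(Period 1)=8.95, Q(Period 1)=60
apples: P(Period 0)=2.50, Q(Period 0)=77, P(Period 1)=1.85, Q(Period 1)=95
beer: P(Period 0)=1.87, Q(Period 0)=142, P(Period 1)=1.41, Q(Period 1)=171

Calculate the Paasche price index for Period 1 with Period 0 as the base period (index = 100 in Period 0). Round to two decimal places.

97.78

Paasche price index uses current-period quantities as weights.
ΣP(Period 1)·Q(Period 1) = 8.95×60 + 1.85×95 + 1.41×171 = 537 + 175.75 + 241.11 = 953.86
ΣP(Period 0)·Q(Period 1) = 6.97×60 + 2.50×95 + 1.87×171 = 418.2 + 237.5 + 319.77 = 975.47
Index = 953.86 / 975.47 × 100 = 97.7847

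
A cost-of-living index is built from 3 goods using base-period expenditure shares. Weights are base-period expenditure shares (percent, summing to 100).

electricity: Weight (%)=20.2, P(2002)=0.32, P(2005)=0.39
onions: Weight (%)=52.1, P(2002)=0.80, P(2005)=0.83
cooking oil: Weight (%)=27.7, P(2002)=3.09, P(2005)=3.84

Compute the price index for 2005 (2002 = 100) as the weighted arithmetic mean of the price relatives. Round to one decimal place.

electricity: 20.2 × (0.39/0.32) = 20.2 × 1.218750 = 24.6187
onions: 52.1 × (0.83/0.80) = 52.1 × 1.037500 = 54.0537
cooking oil: 27.7 × (3.84/3.09) = 27.7 × 1.242718 = 34.4233
Index = Σ wᵢ·(p₁ᵢ/p₀ᵢ) = 24.6187 + 54.0537 + 34.4233 = 113.0958

113.1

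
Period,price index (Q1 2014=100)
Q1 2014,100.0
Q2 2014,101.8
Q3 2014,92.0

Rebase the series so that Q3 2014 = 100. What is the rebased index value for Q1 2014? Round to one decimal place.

Rebased(Q1 2014) = 100.0 / 92.0 × 100 = 108.6957

108.7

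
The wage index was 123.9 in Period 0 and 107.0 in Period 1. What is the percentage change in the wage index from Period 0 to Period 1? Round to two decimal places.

-13.64%

Change = (107.0 − 123.9) / 123.9 × 100
       = -16.9 / 123.9 × 100 = -13.6400%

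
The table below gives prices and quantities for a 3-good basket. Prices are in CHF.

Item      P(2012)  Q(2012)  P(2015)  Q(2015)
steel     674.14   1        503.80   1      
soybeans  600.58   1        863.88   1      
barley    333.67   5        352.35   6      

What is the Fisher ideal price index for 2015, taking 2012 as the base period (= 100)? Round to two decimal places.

106.29

Laspeyres component (base-period weights):
ΣP(2015)Q(2012) = 503.80×1 + 863.88×1 + 352.35×5 = 503.8 + 863.88 + 1761.75 = 3129.43
ΣP(2012)Q(2012) = 674.14×1 + 600.58×1 + 333.67×5 = 674.14 + 600.58 + 1668.35 = 2943.07
L = 3129.43 / 2943.07 × 100 = 106.3322
Paasche component (current-period weights):
ΣP(2015)Q(2015) = 503.80×1 + 863.88×1 + 352.35×6 = 503.8 + 863.88 + 2114.1 = 3481.78
ΣP(2012)Q(2015) = 674.14×1 + 600.58×1 + 333.67×6 = 674.14 + 600.58 + 2002.02 = 3276.74
P = 3481.78 / 3276.74 × 100 = 106.2574
Fisher = √(L × P) = √(106.3322 × 106.2574) = 106.2948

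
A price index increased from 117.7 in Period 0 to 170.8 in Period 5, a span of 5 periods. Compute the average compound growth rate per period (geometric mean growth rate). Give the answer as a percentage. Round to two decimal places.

Growth factor = (170.8/117.7)^(1/5) = (1.451147)^(1/5) = 1.077314
Growth rate = 1.077314 − 1 = 0.077314 = 7.7314%

7.73%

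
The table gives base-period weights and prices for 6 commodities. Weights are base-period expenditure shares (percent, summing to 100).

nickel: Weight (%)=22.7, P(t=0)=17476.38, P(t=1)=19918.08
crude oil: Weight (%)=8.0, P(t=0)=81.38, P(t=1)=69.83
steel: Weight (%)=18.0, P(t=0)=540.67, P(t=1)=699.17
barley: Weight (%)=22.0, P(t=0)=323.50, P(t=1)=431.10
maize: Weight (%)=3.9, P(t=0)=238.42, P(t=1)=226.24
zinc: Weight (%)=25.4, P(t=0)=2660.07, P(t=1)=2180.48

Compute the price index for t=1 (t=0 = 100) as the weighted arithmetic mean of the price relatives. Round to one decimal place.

nickel: 22.7 × (19918.08/17476.38) = 22.7 × 1.139714 = 25.8715
crude oil: 8.0 × (69.83/81.38) = 8.0 × 0.858073 = 6.8646
steel: 18.0 × (699.17/540.67) = 18.0 × 1.293155 = 23.2768
barley: 22.0 × (431.10/323.50) = 22.0 × 1.332612 = 29.3175
maize: 3.9 × (226.24/238.42) = 3.9 × 0.948914 = 3.7008
zinc: 25.4 × (2180.48/2660.07) = 25.4 × 0.819708 = 20.8206
Index = Σ wᵢ·(p₁ᵢ/p₀ᵢ) = 25.8715 + 6.8646 + 23.2768 + 29.3175 + 3.7008 + 20.8206 = 109.8517

109.9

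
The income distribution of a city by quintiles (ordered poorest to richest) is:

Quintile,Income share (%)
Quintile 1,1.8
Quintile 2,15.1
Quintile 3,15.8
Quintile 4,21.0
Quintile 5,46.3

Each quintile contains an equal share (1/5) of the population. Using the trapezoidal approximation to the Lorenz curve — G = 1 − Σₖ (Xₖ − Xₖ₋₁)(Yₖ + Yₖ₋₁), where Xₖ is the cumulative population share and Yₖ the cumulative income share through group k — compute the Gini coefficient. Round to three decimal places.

0.380

Cumulative income shares Yₖ: 0.0180, 0.1690, 0.3270, 0.5370, 1.0000
Σ (Xₖ−Xₖ₋₁)(Yₖ+Yₖ₋₁) = (1/5)(0.0180+0.0000) + (1/5)(0.1690+0.0180) + (1/5)(0.3270+0.1690) + (1/5)(0.5370+0.3270) + (1/5)(1.0000+0.5370)
  = 0.0036 + 0.0374 + 0.0992 + 0.1728 + 0.3074 = 0.6204
G = 1 − 0.6204 = 0.3796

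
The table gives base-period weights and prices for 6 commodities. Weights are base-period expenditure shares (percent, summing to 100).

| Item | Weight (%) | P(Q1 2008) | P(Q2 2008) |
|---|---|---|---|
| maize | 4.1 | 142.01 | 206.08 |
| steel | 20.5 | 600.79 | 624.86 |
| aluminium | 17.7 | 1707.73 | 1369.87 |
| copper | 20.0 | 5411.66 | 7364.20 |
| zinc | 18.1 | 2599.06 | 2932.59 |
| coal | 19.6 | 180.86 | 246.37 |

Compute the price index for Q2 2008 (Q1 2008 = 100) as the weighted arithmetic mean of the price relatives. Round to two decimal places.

115.81

maize: 4.1 × (206.08/142.01) = 4.1 × 1.451165 = 5.9498
steel: 20.5 × (624.86/600.79) = 20.5 × 1.040064 = 21.3213
aluminium: 17.7 × (1369.87/1707.73) = 17.7 × 0.802158 = 14.1982
copper: 20.0 × (7364.20/5411.66) = 20.0 × 1.360802 = 27.2160
zinc: 18.1 × (2932.59/2599.06) = 18.1 × 1.128327 = 20.4227
coal: 19.6 × (246.37/180.86) = 19.6 × 1.362214 = 26.6994
Index = Σ wᵢ·(p₁ᵢ/p₀ᵢ) = 5.9498 + 21.3213 + 14.1982 + 27.2160 + 20.4227 + 26.6994 = 115.8075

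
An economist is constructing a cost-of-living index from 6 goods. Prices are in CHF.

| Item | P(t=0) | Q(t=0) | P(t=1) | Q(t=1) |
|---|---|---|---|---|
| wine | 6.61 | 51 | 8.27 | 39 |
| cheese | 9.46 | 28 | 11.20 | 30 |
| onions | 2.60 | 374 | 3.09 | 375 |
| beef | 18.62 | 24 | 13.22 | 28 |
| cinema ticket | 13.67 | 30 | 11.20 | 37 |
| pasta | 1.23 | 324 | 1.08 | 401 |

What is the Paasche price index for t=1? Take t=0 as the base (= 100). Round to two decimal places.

99.93

Paasche price index uses current-period quantities as weights.
ΣP(t=1)·Q(t=1) = 8.27×39 + 11.20×30 + 3.09×375 + 13.22×28 + 11.20×37 + 1.08×401 = 322.53 + 336 + 1158.75 + 370.16 + 414.4 + 433.08 = 3034.92
ΣP(t=0)·Q(t=1) = 6.61×39 + 9.46×30 + 2.60×375 + 18.62×28 + 13.67×37 + 1.23×401 = 257.79 + 283.8 + 975 + 521.36 + 505.79 + 493.23 = 3036.97
Index = 3034.92 / 3036.97 × 100 = 99.9325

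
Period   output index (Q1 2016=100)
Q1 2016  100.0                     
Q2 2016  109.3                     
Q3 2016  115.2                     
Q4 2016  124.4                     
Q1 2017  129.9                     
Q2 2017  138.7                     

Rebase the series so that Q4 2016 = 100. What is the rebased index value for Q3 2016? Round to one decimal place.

Rebased(Q3 2016) = 115.2 / 124.4 × 100 = 92.6045

92.6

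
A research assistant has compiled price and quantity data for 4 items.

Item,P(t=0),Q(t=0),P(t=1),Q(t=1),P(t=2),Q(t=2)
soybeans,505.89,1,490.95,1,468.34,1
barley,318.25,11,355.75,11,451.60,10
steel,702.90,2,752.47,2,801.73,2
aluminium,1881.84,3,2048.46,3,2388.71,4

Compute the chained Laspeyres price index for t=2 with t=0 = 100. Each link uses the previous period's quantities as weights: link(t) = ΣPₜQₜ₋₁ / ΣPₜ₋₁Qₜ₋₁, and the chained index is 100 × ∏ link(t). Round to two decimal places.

128.46

Link t=0→t=1:
ΣP(t=1)Q(t=0) = 490.95×1 + 355.75×11 + 752.47×2 + 2048.46×3 = 490.95 + 3913.25 + 1504.94 + 6145.38 = 12054.52
ΣP(t=0)Q(t=0) = 505.89×1 + 318.25×11 + 702.90×2 + 1881.84×3 = 505.89 + 3500.75 + 1405.8 + 5645.52 = 11057.96
link = 12054.52/11057.96 = 1.090122
Link t=1→t=2:
ΣP(t=2)Q(t=1) = 468.34×1 + 451.60×11 + 801.73×2 + 2388.71×3 = 468.34 + 4967.6 + 1603.46 + 7166.13 = 14205.53
ΣP(t=1)Q(t=1) = 490.95×1 + 355.75×11 + 752.47×2 + 2048.46×3 = 490.95 + 3913.25 + 1504.94 + 6145.38 = 12054.52
link = 14205.53/12054.52 = 1.178440
Chained index = 100 × 1.090122 × 1.178440 = 128.4643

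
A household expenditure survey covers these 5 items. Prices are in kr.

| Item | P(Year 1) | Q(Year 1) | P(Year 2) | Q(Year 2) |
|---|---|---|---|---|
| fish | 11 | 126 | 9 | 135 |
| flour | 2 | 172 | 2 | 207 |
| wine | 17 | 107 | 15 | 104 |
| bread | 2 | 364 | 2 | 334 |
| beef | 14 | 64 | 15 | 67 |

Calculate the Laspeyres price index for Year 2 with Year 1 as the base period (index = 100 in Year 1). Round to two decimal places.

92.23

Laspeyres price index uses base-period quantities as weights.
ΣP(Year 2)·Q(Year 1) = 9×126 + 2×172 + 15×107 + 2×364 + 15×64 = 1134 + 344 + 1605 + 728 + 960 = 4771
ΣP(Year 1)·Q(Year 1) = 11×126 + 2×172 + 17×107 + 2×364 + 14×64 = 1386 + 344 + 1819 + 728 + 896 = 5173
Index = 4771 / 5173 × 100 = 92.2289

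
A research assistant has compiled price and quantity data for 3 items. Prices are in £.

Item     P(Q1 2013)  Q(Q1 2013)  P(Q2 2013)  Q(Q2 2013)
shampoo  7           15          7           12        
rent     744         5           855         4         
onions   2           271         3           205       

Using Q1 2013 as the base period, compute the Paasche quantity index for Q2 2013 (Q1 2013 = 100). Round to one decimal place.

79.3

Paasche quantity index uses current-period prices as weights.
ΣP(Q2 2013)·Q(Q2 2013) = 7×12 + 855×4 + 3×205 = 84 + 3420 + 615 = 4119
ΣP(Q2 2013)·Q(Q1 2013) = 7×15 + 855×5 + 3×271 = 105 + 4275 + 813 = 5193
Index = 4119 / 5193 × 100 = 79.3183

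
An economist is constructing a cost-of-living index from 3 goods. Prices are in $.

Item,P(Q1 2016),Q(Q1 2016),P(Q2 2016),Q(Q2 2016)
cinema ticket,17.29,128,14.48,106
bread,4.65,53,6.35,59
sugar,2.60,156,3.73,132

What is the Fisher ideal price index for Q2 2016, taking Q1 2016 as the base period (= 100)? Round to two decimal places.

97.38

Laspeyres component (base-period weights):
ΣP(Q2 2016)Q(Q1 2016) = 14.48×128 + 6.35×53 + 3.73×156 = 1853.44 + 336.55 + 581.88 = 2771.87
ΣP(Q1 2016)Q(Q1 2016) = 17.29×128 + 4.65×53 + 2.60×156 = 2213.12 + 246.45 + 405.6 = 2865.17
L = 2771.87 / 2865.17 × 100 = 96.7436
Paasche component (current-period weights):
ΣP(Q2 2016)Q(Q2 2016) = 14.48×106 + 6.35×59 + 3.73×132 = 1534.88 + 374.65 + 492.36 = 2401.89
ΣP(Q1 2016)Q(Q2 2016) = 17.29×106 + 4.65×59 + 2.60×132 = 1832.74 + 274.35 + 343.2 = 2450.29
P = 2401.89 / 2450.29 × 100 = 98.0247
Fisher = √(L × P) = √(96.7436 × 98.0247) = 97.3821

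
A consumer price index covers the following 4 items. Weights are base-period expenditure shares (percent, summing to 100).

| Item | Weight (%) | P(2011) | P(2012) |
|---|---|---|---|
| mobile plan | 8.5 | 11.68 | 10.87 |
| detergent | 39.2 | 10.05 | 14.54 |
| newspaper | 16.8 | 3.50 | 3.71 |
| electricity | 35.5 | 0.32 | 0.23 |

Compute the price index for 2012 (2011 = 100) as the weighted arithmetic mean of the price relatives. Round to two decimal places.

mobile plan: 8.5 × (10.87/11.68) = 8.5 × 0.930651 = 7.9105
detergent: 39.2 × (14.54/10.05) = 39.2 × 1.446766 = 56.7132
newspaper: 16.8 × (3.71/3.50) = 16.8 × 1.060000 = 17.8080
electricity: 35.5 × (0.23/0.32) = 35.5 × 0.718750 = 25.5156
Index = Σ wᵢ·(p₁ᵢ/p₀ᵢ) = 7.9105 + 56.7132 + 17.8080 + 25.5156 = 107.9474

107.95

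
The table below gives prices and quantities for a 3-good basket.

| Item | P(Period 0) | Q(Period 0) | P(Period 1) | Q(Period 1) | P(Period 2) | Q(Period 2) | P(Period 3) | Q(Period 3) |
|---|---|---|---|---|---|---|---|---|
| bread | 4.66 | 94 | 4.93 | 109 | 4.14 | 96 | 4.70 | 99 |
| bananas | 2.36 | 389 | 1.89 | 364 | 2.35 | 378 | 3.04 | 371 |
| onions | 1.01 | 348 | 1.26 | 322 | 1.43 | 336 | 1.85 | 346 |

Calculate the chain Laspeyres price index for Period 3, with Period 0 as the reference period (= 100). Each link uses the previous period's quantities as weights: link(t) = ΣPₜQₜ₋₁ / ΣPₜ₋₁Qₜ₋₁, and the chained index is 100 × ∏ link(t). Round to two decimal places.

130.67

Link Period 0→Period 1:
ΣP(Period 1)Q(Period 0) = 4.93×94 + 1.89×389 + 1.26×348 = 463.42 + 735.21 + 438.48 = 1637.11
ΣP(Period 0)Q(Period 0) = 4.66×94 + 2.36×389 + 1.01×348 = 438.04 + 918.04 + 351.48 = 1707.56
link = 1637.11/1707.56 = 0.958742
Link Period 1→Period 2:
ΣP(Period 2)Q(Period 1) = 4.14×109 + 2.35×364 + 1.43×322 = 451.26 + 855.4 + 460.46 = 1767.12
ΣP(Period 1)Q(Period 1) = 4.93×109 + 1.89×364 + 1.26×322 = 537.37 + 687.96 + 405.72 = 1631.05
link = 1767.12/1631.05 = 1.083425
Link Period 2→Period 3:
ΣP(Period 3)Q(Period 2) = 4.70×96 + 3.04×378 + 1.85×336 = 451.2 + 1149.12 + 621.6 = 2221.92
ΣP(Period 2)Q(Period 2) = 4.14×96 + 2.35×378 + 1.43×336 = 397.44 + 888.3 + 480.48 = 1766.22
link = 2221.92/1766.22 = 1.258009
Chained index = 100 × 0.958742 × 1.083425 × 1.258009 = 130.6725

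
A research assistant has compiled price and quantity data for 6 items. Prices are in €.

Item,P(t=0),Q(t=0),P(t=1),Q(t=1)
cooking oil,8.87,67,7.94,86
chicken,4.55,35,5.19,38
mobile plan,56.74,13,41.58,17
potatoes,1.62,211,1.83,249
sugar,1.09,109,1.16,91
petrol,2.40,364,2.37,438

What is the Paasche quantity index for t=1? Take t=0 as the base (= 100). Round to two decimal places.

121.18

Paasche quantity index uses current-period prices as weights.
ΣP(t=1)·Q(t=1) = 7.94×86 + 5.19×38 + 41.58×17 + 1.83×249 + 1.16×91 + 2.37×438 = 682.84 + 197.22 + 706.86 + 455.67 + 105.56 + 1038.06 = 3186.21
ΣP(t=1)·Q(t=0) = 7.94×67 + 5.19×35 + 41.58×13 + 1.83×211 + 1.16×109 + 2.37×364 = 531.98 + 181.65 + 540.54 + 386.13 + 126.44 + 862.68 = 2629.42
Index = 3186.21 / 2629.42 × 100 = 121.1754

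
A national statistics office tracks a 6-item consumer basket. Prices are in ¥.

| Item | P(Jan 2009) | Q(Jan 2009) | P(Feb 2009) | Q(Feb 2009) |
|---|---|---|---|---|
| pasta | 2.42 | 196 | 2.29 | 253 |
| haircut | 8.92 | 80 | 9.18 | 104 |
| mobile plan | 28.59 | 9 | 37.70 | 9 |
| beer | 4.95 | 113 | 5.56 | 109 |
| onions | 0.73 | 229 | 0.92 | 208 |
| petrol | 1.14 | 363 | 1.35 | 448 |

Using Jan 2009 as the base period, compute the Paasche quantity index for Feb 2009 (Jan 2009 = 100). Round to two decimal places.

Paasche quantity index uses current-period prices as weights.
ΣP(Feb 2009)·Q(Feb 2009) = 2.29×253 + 9.18×104 + 37.70×9 + 5.56×109 + 0.92×208 + 1.35×448 = 579.37 + 954.72 + 339.3 + 606.04 + 191.36 + 604.8 = 3275.59
ΣP(Feb 2009)·Q(Jan 2009) = 2.29×196 + 9.18×80 + 37.70×9 + 5.56×113 + 0.92×229 + 1.35×363 = 448.84 + 734.4 + 339.3 + 628.28 + 210.68 + 490.05 = 2851.55
Index = 3275.59 / 2851.55 × 100 = 114.8705

114.87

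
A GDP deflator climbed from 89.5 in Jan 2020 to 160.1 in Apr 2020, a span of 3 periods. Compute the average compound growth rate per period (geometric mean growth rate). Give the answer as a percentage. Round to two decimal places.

21.39%

Growth factor = (160.1/89.5)^(1/3) = (1.788827)^(1/3) = 1.213918
Growth rate = 1.213918 − 1 = 0.213918 = 21.3918%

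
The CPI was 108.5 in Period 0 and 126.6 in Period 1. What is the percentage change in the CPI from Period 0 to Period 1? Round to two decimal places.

Change = (126.6 − 108.5) / 108.5 × 100
       = 18.1 / 108.5 × 100 = 16.6820%

16.68%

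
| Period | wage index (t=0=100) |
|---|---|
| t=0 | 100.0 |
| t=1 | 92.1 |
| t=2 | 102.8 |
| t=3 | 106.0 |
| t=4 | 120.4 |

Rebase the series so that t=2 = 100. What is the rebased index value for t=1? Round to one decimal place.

Rebased(t=1) = 92.1 / 102.8 × 100 = 89.5914

89.6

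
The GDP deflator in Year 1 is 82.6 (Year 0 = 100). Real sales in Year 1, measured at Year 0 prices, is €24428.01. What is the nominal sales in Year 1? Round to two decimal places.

20177.54

Nominal = Real × (Index/100) = 24428.01 × (82.6/100)
        = 24428.01 × 0.826 = 20177.5363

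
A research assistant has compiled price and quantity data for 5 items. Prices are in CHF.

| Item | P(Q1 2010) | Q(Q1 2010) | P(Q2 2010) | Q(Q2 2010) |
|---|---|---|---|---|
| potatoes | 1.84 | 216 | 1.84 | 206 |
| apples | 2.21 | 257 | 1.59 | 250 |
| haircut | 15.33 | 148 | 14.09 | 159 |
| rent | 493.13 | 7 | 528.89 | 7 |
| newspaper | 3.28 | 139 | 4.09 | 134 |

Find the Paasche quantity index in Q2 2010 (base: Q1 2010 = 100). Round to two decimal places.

101.47

Paasche quantity index uses current-period prices as weights.
ΣP(Q2 2010)·Q(Q2 2010) = 1.84×206 + 1.59×250 + 14.09×159 + 528.89×7 + 4.09×134 = 379.04 + 397.5 + 2240.31 + 3702.23 + 548.06 = 7267.14
ΣP(Q2 2010)·Q(Q1 2010) = 1.84×216 + 1.59×257 + 14.09×148 + 528.89×7 + 4.09×139 = 397.44 + 408.63 + 2085.32 + 3702.23 + 568.51 = 7162.13
Index = 7267.14 / 7162.13 × 100 = 101.4662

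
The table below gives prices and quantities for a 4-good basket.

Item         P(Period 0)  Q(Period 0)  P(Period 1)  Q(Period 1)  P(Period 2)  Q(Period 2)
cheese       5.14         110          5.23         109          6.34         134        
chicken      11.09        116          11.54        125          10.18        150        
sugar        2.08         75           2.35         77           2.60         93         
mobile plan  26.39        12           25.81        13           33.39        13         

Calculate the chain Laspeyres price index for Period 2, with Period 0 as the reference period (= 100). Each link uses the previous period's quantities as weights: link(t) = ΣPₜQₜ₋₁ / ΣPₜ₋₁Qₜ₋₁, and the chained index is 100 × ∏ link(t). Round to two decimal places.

106.05

Link Period 0→Period 1:
ΣP(Period 1)Q(Period 0) = 5.23×110 + 11.54×116 + 2.35×75 + 25.81×12 = 575.3 + 1338.64 + 176.25 + 309.72 = 2399.91
ΣP(Period 0)Q(Period 0) = 5.14×110 + 11.09×116 + 2.08×75 + 26.39×12 = 565.4 + 1286.44 + 156 + 316.68 = 2324.52
link = 2399.91/2324.52 = 1.032433
Link Period 1→Period 2:
ΣP(Period 2)Q(Period 1) = 6.34×109 + 10.18×125 + 2.60×77 + 33.39×13 = 691.06 + 1272.5 + 200.2 + 434.07 = 2597.83
ΣP(Period 1)Q(Period 1) = 5.23×109 + 11.54×125 + 2.35×77 + 25.81×13 = 570.07 + 1442.5 + 180.95 + 335.53 = 2529.05
link = 2597.83/2529.05 = 1.027196
Chained index = 100 × 1.032433 × 1.027196 = 106.0511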